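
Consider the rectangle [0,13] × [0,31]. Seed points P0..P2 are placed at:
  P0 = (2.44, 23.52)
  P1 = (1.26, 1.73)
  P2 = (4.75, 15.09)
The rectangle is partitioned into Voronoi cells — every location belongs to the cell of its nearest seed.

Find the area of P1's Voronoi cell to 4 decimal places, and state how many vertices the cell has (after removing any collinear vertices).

Area of P1's cell: 97.4611 (4 vertices)

1. box [0,13]×[0,31]: [(0, 0) (13, 0) (13, 31) (0, 31)]
2. ⊥bis P1·P0 via (1.85,12.625): [(0, 12.7252) (0, 0) (13, 0) (13, 12.0212)]  |A|=160.8514
3. ⊥bis P1·P2 via (3.005,8.41): [(0, 9.195) (0, 0) (13, 0) (13, 5.799)]  |A|=97.4611
4. canonical 4-gon: [(0, 9.195) (0, 0) (13, 0) (13, 5.799)]
5. shoelace: 97.4611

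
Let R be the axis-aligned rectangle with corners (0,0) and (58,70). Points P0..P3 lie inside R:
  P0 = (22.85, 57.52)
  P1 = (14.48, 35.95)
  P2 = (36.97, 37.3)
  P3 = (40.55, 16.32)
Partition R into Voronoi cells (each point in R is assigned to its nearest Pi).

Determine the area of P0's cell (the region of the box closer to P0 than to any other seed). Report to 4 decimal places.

1. box [0,58]×[0,70]: [(0, 0) (58, 0) (58, 70) (0, 70)]
2. ⊥bis P0·P1 via (18.665,46.735): [(0, 53.9777) (58, 31.4715) (58, 70) (0, 70)]  |A|=1581.9722
3. ⊥bis P0·P2 via (29.91,47.41): [(0, 53.9777) (25.272, 44.1712) (58, 67.0258) (58, 70) (0, 70)]  |A|=1000.1624
4. ⊥bis P0·P3 via (31.7,36.92): [(0, 53.9777) (25.272, 44.1712) (58, 67.0258) (58, 70) (0, 70)]  |A|=1000.1624
5. canonical 5-gon: [(0, 53.9777) (25.272, 44.1712) (58, 67.0258) (58, 70) (0, 70)]
6. shoelace: 1000.1624

Area of P0's cell: 1000.1624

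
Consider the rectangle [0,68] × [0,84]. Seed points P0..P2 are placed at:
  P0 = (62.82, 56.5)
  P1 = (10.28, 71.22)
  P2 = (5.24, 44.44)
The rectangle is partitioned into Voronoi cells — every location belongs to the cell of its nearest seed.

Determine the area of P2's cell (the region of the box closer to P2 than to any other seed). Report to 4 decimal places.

Area of P2's cell: 2174.8002

1. box [0,68]×[0,84]: [(0, 0) (68, 0) (68, 84) (0, 84)]
2. ⊥bis P2·P0 via (34.03,50.47): [(0, 0) (44.6008, 0) (27.0072, 84) (0, 84)]  |A|=3007.5379
3. ⊥bis P2·P1 via (7.76,57.83): [(0, 59.2904) (0, 0) (44.6008, 0) (33.5032, 52.9851)]  |A|=2174.8002
4. canonical 4-gon: [(0, 59.2904) (0, 0) (44.6008, 0) (33.5032, 52.9851)]
5. shoelace: 2174.8002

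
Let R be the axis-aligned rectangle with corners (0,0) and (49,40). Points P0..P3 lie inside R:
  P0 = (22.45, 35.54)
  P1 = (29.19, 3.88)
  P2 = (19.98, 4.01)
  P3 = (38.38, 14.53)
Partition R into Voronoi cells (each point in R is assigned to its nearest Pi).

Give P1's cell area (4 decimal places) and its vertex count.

Area of P1's cell: 169.1962 (3 vertices)

1. box [0,49]×[0,40]: [(0, 0) (49, 0) (49, 40) (0, 40)]
2. ⊥bis P1·P0 via (25.82,19.71): [(0, 14.2133) (0, 0) (49, 0) (49, 24.6447)]  |A|=952.0205
3. ⊥bis P1·P2 via (24.585,3.945): [(24.8045, 19.4938) (24.5293, 0) (49, 0) (49, 24.6447)]  |A|=536.6594
4. ⊥bis P1·P3 via (33.785,9.205): [(24.7691, 16.985) (24.5293, 0) (44.4524, 0)]  |A|=169.1962
5. canonical 3-gon: [(24.7691, 16.985) (24.5293, 0) (44.4524, 0)]
6. shoelace: 169.1962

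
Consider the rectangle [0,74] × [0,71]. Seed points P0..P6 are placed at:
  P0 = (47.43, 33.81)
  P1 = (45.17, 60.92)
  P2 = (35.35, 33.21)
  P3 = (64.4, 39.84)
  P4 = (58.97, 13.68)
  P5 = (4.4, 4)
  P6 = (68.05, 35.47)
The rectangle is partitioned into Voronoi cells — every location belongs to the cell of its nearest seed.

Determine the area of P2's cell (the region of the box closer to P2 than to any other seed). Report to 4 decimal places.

1. box [0,74]×[0,71]: [(0, 0) (74, 0) (74, 71) (0, 71)]
2. ⊥bis P2·P0 via (41.39,33.51): [(0, 0) (43.0544, 0) (39.5279, 71) (0, 71)]  |A|=2931.6723
3. ⊥bis P2·P1 via (40.26,47.065): [(0, 61.3325) (0, 0) (43.0544, 0) (40.7249, 46.9002)]  |A|=2258.5121
4. ⊥bis P2·P3 via (49.875,36.525): [(0, 61.3325) (0, 0) (43.0544, 0) (40.7249, 46.9002)]  |A|=2258.5121
5. ⊥bis P2·P4 via (47.16,23.445): [(0, 61.3325) (0, 0) (27.7747, 0) (42.1886, 17.4324) (40.7249, 46.9002)]  |A|=2125.3309
6. ⊥bis P2·P5 via (19.875,18.605): [(0, 61.3325) (0, 39.6639) (32.2854, 5.4553) (42.1886, 17.4324) (40.7249, 46.9002)]  |A|=1409.288
7. ⊥bis P2·P6 via (51.7,34.34): [(0, 61.3325) (0, 39.6639) (32.2854, 5.4553) (42.1886, 17.4324) (40.7249, 46.9002)]  |A|=1409.288
8. canonical 5-gon: [(0, 61.3325) (0, 39.6639) (32.2854, 5.4553) (42.1886, 17.4324) (40.7249, 46.9002)]
9. shoelace: 1409.288

Area of P2's cell: 1409.2880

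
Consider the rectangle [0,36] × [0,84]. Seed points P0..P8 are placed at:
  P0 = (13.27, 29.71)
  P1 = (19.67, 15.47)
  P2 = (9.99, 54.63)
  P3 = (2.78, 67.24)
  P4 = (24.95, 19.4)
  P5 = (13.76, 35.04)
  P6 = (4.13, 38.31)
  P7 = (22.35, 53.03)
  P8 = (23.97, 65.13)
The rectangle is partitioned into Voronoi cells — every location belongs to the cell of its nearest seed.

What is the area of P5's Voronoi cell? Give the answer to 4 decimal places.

1. box [0,36]×[0,84]: [(0, 0) (36, 0) (36, 84) (0, 84)]
2. ⊥bis P5·P0 via (13.515,32.375): [(0, 33.6175) (36, 30.3079) (36, 84) (0, 84)]  |A|=1873.3434
3. ⊥bis P5·P1 via (16.715,25.255): [(0, 33.6175) (34.0427, 30.4878) (36, 31.0789) (36, 84) (0, 84)]  |A|=1872.5888
4. ⊥bis P5·P2 via (11.875,44.835): [(0, 42.5497) (0, 33.6175) (34.0427, 30.4878) (36, 31.0789) (36, 49.4777)]  |A|=505.083
5. ⊥bis P5·P3 via (8.27,51.14): [(0, 42.5497) (0, 33.6175) (34.0427, 30.4878) (36, 31.0789) (36, 49.4777)]  |A|=505.083
6. ⊥bis P5·P4 via (19.355,27.22): [(0, 42.5497) (0, 33.6175) (25.0747, 31.3123) (36, 39.1291) (36, 49.4777)]  |A|=457.6507
7. ⊥bis P5·P6 via (8.945,36.675): [(11.7047, 44.8022) (7.6674, 32.9126) (25.0747, 31.3123) (36, 39.1291) (36, 49.4777)]  |A|=358.3716
8. ⊥bis P5·P7 via (18.055,44.035): [(15.0856, 45.4529) (11.7047, 44.8022) (7.6674, 32.9126) (25.0747, 31.3123) (32.9299, 36.9324)]  |A|=217.4753
9. ⊥bis P5·P8 via (18.865,50.085): [(15.0856, 45.4529) (11.7047, 44.8022) (7.6674, 32.9126) (25.0747, 31.3123) (32.9299, 36.9324)]  |A|=217.4753
10. canonical 5-gon: [(15.0856, 45.4529) (11.7047, 44.8022) (7.6674, 32.9126) (25.0747, 31.3123) (32.9299, 36.9324)]
11. shoelace: 217.4753

Area of P5's cell: 217.4753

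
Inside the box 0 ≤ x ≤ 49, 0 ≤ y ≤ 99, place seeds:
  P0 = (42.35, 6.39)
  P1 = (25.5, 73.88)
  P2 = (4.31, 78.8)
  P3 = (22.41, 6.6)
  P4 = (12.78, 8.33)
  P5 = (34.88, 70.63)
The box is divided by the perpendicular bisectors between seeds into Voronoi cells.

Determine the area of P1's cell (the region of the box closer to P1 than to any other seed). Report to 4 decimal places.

Area of P1's cell: 910.9563

1. box [0,49]×[0,99]: [(0, 0) (49, 0) (49, 99) (0, 99)]
2. ⊥bis P1·P0 via (33.925,40.135): [(0, 31.6651) (49, 43.8987) (49, 99) (0, 99)]  |A|=2999.6873
3. ⊥bis P1·P2 via (14.905,76.34): [(4.811, 32.8662) (49, 43.8987) (49, 99) (20.1663, 99)]  |A|=2170.8745
4. ⊥bis P1·P3 via (23.955,40.24): [(6.707, 41.0322) (32.7311, 39.8369) (49, 43.8987) (49, 99) (20.1663, 99)]  |A|=2063.4858
5. ⊥bis P1·P4 via (19.14,41.105): [(7.2593, 43.4105) (23.4868, 40.2615) (32.7311, 39.8369) (49, 43.8987) (49, 99) (20.1663, 99)]  |A|=2043.3194
6. ⊥bis P1·P5 via (30.19,72.255): [(7.2593, 43.4105) (19.3809, 41.0583) (39.4567, 99) (20.1663, 99)]  |A|=910.9563
7. canonical 4-gon: [(7.2593, 43.4105) (19.3809, 41.0583) (39.4567, 99) (20.1663, 99)]
8. shoelace: 910.9563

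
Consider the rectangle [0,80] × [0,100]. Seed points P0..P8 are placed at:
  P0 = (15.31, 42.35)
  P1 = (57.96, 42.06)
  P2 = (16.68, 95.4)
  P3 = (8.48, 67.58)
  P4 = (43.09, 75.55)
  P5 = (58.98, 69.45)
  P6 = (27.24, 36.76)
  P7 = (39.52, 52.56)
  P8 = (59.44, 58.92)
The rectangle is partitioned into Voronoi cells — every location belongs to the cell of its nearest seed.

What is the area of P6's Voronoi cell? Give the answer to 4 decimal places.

Area of P6's cell: 1440.2815

1. box [0,80]×[0,100]: [(0, 0) (80, 0) (80, 100) (0, 100)]
2. ⊥bis P6·P0 via (21.275,39.555): [(2.7408, 0) (80, 0) (80, 100) (49.5975, 100)]  |A|=5383.0821
3. ⊥bis P6·P1 via (42.6,39.41): [(36.8429, 72.7795) (2.7408, 0) (49.3993, 0)]  |A|=1697.8877
4. ⊥bis P6·P2 via (21.96,66.08): [(37.5154, 68.8813) (34.786, 68.3897) (2.7408, 0) (49.3993, 0)]  |A|=1692.4024
5. ⊥bis P6·P3 via (17.86,52.17): [(38.2566, 64.5853) (30.9072, 60.1118) (2.7408, 0) (49.3993, 0)]  |A|=1664.6145
6. ⊥bis P6·P4 via (35.165,56.155): [(40.0558, 54.1566) (30.0353, 58.251) (2.7408, 0) (49.3993, 0)]  |A|=1611.1597
7. ⊥bis P6·P5 via (43.11,53.105): [(40.0558, 54.1566) (30.0353, 58.251) (2.7408, 0) (49.3993, 0)]  |A|=1611.1597
8. ⊥bis P6·P7 via (33.38,44.66): [(42.9817, 37.1974) (26.26, 50.1938) (2.7408, 0) (49.3993, 0)]  |A|=1440.2815
9. ⊥bis P6·P8 via (43.34,47.84): [(42.9817, 37.1974) (26.26, 50.1938) (2.7408, 0) (49.3993, 0)]  |A|=1440.2815
10. canonical 4-gon: [(42.9817, 37.1974) (26.26, 50.1938) (2.7408, 0) (49.3993, 0)]
11. shoelace: 1440.2815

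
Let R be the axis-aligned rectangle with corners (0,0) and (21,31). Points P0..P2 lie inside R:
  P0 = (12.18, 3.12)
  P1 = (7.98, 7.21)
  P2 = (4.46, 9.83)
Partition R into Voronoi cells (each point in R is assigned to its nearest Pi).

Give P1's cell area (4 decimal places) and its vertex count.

1. box [0,21]×[0,31]: [(0, 0) (21, 0) (21, 31) (0, 31)]
2. ⊥bis P1·P0 via (10.08,5.165): [(0, 0) (5.0503, 0) (21, 16.3787) (21, 31) (0, 31)]  |A|=520.3822
3. ⊥bis P1·P2 via (6.22,8.52): [(0, 0.1634) (0, 0) (5.0503, 0) (21, 16.3787) (21, 28.3771)]  |A|=169.057
4. canonical 5-gon: [(0, 0.1634) (0, 0) (5.0503, 0) (21, 16.3787) (21, 28.3771)]
5. shoelace: 169.057

Area of P1's cell: 169.0570 (5 vertices)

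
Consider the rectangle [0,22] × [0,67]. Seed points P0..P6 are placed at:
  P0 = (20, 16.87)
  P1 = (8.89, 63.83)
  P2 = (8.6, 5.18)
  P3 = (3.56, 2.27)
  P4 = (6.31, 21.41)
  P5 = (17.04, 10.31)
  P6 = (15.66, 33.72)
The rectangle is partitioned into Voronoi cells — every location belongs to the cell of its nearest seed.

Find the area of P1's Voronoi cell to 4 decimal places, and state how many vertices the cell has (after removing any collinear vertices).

Area of P1's cell: 407.2568 (4 vertices)

1. box [0,22]×[0,67]: [(0, 0) (22, 0) (22, 67) (0, 67)]
2. ⊥bis P1·P0 via (14.445,40.35): [(0, 36.9325) (22, 42.1374) (22, 67) (0, 67)]  |A|=604.2307
3. ⊥bis P1·P2 via (8.745,34.505): [(0, 36.9325) (22, 42.1374) (22, 67) (0, 67)]  |A|=604.2307
4. ⊥bis P1·P3 via (6.225,33.05): [(0, 36.9325) (22, 42.1374) (22, 67) (0, 67)]  |A|=604.2307
5. ⊥bis P1·P4 via (7.6,42.62): [(0, 43.0822) (20.6779, 41.8246) (22, 42.1374) (22, 67) (0, 67)]  |A|=540.6494
6. ⊥bis P1·P5 via (12.965,37.07): [(0, 43.0822) (20.6779, 41.8246) (22, 42.1374) (22, 67) (0, 67)]  |A|=540.6494
7. ⊥bis P1·P6 via (12.275,48.775): [(0, 46.0151) (22, 50.9616) (22, 67) (0, 67)]  |A|=407.2568
8. canonical 4-gon: [(0, 46.0151) (22, 50.9616) (22, 67) (0, 67)]
9. shoelace: 407.2568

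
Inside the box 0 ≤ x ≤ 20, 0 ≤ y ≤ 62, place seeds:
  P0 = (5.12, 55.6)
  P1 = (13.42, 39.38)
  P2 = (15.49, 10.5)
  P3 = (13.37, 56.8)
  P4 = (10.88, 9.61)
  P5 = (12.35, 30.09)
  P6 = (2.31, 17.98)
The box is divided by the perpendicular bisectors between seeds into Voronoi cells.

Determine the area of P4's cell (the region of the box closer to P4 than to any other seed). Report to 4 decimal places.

Area of P4's cell: 182.7481

1. box [0,20]×[0,62]: [(0, 0) (20, 0) (20, 62) (0, 62)]
2. ⊥bis P4·P0 via (8,32.605): [(0, 31.603) (0, 0) (20, 0) (20, 34.1079)]  |A|=657.1098
3. ⊥bis P4·P1 via (12.15,24.495): [(0, 25.5316) (0, 0) (20, 0) (20, 23.8252)]  |A|=493.5688
4. ⊥bis P4·P2 via (13.185,10.055): [(10.3679, 24.6471) (0, 25.5316) (0, 0) (15.1262, 0)]  |A|=318.7627
5. ⊥bis P4·P3 via (12.125,33.205): [(10.3679, 24.6471) (0, 25.5316) (0, 0) (15.1262, 0)]  |A|=318.7627
6. ⊥bis P4·P5 via (11.615,19.85): [(11.2895, 19.8734) (0, 20.6837) (0, 0) (15.1262, 0)]  |A|=267.0584
7. ⊥bis P4·P6 via (6.595,13.795): [(11.4945, 18.8115) (0, 7.0424) (0, 0) (15.1262, 0)]  |A|=182.7481
8. canonical 4-gon: [(11.4945, 18.8115) (0, 7.0424) (0, 0) (15.1262, 0)]
9. shoelace: 182.7481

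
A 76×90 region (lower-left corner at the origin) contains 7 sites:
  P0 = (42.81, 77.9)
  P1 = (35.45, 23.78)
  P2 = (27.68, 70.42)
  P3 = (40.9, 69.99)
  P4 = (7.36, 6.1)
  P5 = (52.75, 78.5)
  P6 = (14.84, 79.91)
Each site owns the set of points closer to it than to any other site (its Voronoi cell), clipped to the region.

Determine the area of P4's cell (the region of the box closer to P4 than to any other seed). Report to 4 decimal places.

Area of P4's cell: 743.5752

1. box [0,76]×[0,90]: [(0, 0) (76, 0) (76, 90) (0, 90)]
2. ⊥bis P4·P0 via (25.085,42): [(0, 54.3853) (0, 0) (76, 0) (76, 16.8616)]  |A|=2707.3817
3. ⊥bis P4·P1 via (21.405,14.94): [(0, 48.9483) (0, 0) (30.8083, 0)]  |A|=754.0071
4. ⊥bis P4·P2 via (17.52,38.26): [(4.0486, 42.5159) (0, 43.7949) (0, 0) (30.8083, 0)]  |A|=743.5752
5. ⊥bis P4·P3 via (24.13,38.045): [(4.0486, 42.5159) (0, 43.7949) (0, 0) (30.8083, 0)]  |A|=743.5752
6. ⊥bis P4·P5 via (30.055,42.3): [(4.0486, 42.5159) (0, 43.7949) (0, 0) (30.8083, 0)]  |A|=743.5752
7. ⊥bis P4·P6 via (11.1,43.005): [(4.0486, 42.5159) (0, 43.7949) (0, 0) (30.8083, 0)]  |A|=743.5752
8. canonical 4-gon: [(4.0486, 42.5159) (0, 43.7949) (0, 0) (30.8083, 0)]
9. shoelace: 743.5752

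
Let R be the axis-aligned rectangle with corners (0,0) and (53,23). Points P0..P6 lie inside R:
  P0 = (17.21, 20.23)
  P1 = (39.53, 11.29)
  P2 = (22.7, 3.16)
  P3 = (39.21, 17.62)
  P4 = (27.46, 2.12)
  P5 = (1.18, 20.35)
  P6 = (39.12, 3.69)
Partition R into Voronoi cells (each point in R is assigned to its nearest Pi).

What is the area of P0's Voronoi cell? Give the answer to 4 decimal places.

1. box [0,53]×[0,23]: [(0, 0) (53, 0) (53, 23) (0, 23)]
2. ⊥bis P0·P1 via (28.37,15.76): [(0, 0) (22.0575, 0) (31.2699, 23) (0, 23)]  |A|=613.2653
3. ⊥bis P0·P2 via (19.955,11.695): [(0, 5.2771) (27.7454, 14.2005) (31.2699, 23) (0, 23)]  |A|=383.4432
4. ⊥bis P0·P3 via (28.21,18.925): [(0, 5.2771) (27.6457, 14.1685) (28.6934, 23) (0, 23)]  |A|=371.6842
5. ⊥bis P0·P4 via (22.335,11.175): [(0, 5.2771) (27.5953, 14.1522) (27.6473, 14.1817) (28.6934, 23) (0, 23)]  |A|=371.6838
6. ⊥bis P0·P5 via (9.195,20.29): [(9.1045, 8.2053) (27.5953, 14.1522) (27.6473, 14.1817) (28.6934, 23) (9.2153, 23)]  |A|=222.836
7. ⊥bis P0·P6 via (28.165,11.96): [(9.1045, 8.2053) (27.5953, 14.1522) (27.6473, 14.1817) (28.6934, 23) (9.2153, 23)]  |A|=222.836
8. canonical 5-gon: [(9.1045, 8.2053) (27.5953, 14.1522) (27.6473, 14.1817) (28.6934, 23) (9.2153, 23)]
9. shoelace: 222.836

Area of P0's cell: 222.8360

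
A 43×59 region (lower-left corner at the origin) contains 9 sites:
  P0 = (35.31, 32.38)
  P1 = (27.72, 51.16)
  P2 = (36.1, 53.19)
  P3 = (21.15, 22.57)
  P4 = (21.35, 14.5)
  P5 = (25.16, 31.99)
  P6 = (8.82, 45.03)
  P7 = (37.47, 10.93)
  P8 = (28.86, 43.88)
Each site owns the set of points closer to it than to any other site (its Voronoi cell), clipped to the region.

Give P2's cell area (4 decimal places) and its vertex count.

1. box [0,43]×[0,59]: [(0, 0) (43, 0) (43, 59) (0, 59)]
2. ⊥bis P2·P0 via (35.705,42.785): [(0, 44.1405) (43, 42.5081) (43, 59) (0, 59)]  |A|=674.0569
3. ⊥bis P2·P1 via (31.91,52.175): [(34.1706, 42.8433) (43, 42.5081) (43, 59) (30.2567, 59)]  |A|=175.7526
4. ⊥bis P2·P3 via (28.625,37.88): [(34.1706, 42.8433) (43, 42.5081) (43, 59) (30.2567, 59)]  |A|=175.7526
5. ⊥bis P2·P4 via (28.725,33.845): [(34.1706, 42.8433) (43, 42.5081) (43, 59) (30.2567, 59)]  |A|=175.7526
6. ⊥bis P2·P5 via (30.63,42.59): [(34.1706, 42.8433) (43, 42.5081) (43, 59) (30.2567, 59)]  |A|=175.7526
7. ⊥bis P2·P6 via (22.46,49.11): [(34.1706, 42.8433) (43, 42.5081) (43, 59) (30.2567, 59)]  |A|=175.7526
8. ⊥bis P2·P7 via (36.785,32.06): [(34.1706, 42.8433) (43, 42.5081) (43, 59) (30.2567, 59)]  |A|=175.7526
9. ⊥bis P2·P8 via (32.48,48.535): [(32.8641, 48.2363) (40.088, 42.6186) (43, 42.5081) (43, 59) (30.2567, 59)]  |A|=159.943
10. canonical 5-gon: [(32.8641, 48.2363) (40.088, 42.6186) (43, 42.5081) (43, 59) (30.2567, 59)]
11. shoelace: 159.943

Area of P2's cell: 159.9430 (5 vertices)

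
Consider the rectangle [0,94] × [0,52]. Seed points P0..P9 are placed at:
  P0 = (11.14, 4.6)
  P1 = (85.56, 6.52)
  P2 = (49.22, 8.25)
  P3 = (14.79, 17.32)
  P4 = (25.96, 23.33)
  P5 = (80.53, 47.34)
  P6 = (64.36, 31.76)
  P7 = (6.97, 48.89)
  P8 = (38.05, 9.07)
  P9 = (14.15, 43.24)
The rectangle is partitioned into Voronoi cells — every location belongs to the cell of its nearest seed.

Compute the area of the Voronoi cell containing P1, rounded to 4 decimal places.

Area of P1's cell: 605.3146

1. box [0,94]×[0,52]: [(0, 0) (94, 0) (94, 52) (0, 52)]
2. ⊥bis P1·P0 via (48.35,5.56): [(48.4934, 0) (94, 0) (94, 52) (47.1519, 52)]  |A|=2401.2218
3. ⊥bis P1·P2 via (67.39,7.385): [(67.0384, 0) (94, 0) (94, 52) (69.5139, 52)]  |A|=1337.6384
4. ⊥bis P1·P3 via (50.175,11.92): [(67.0384, 0) (94, 0) (94, 52) (69.5139, 52)]  |A|=1337.6384
5. ⊥bis P1·P4 via (55.76,14.925): [(67.0384, 0) (94, 0) (94, 52) (69.5139, 52)]  |A|=1337.6384
6. ⊥bis P1·P5 via (83.045,26.93): [(68.2336, 25.1049) (67.0384, 0) (94, 0) (94, 28.2799)]  |A|=702.7697
7. ⊥bis P1·P6 via (74.96,19.14): [(84.439, 27.1018) (67.6576, 13.0065) (67.0384, 0) (94, 0) (94, 28.2799)]  |A|=605.3146
8. ⊥bis P1·P7 via (46.265,27.705): [(84.439, 27.1018) (67.6576, 13.0065) (67.0384, 0) (94, 0) (94, 28.2799)]  |A|=605.3146
9. ⊥bis P1·P8 via (61.805,7.795): [(84.439, 27.1018) (67.6576, 13.0065) (67.0384, 0) (94, 0) (94, 28.2799)]  |A|=605.3146
10. ⊥bis P1·P9 via (49.855,24.88): [(84.439, 27.1018) (67.6576, 13.0065) (67.0384, 0) (94, 0) (94, 28.2799)]  |A|=605.3146
11. canonical 5-gon: [(84.439, 27.1018) (67.6576, 13.0065) (67.0384, 0) (94, 0) (94, 28.2799)]
12. shoelace: 605.3146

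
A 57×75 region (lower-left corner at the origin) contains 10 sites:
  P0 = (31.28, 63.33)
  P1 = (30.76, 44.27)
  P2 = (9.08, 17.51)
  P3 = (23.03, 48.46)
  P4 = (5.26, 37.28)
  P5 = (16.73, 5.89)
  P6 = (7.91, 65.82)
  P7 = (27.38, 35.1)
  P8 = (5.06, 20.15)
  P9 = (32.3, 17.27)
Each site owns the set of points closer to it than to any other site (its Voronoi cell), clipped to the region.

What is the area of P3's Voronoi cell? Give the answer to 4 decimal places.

Area of P3's cell: 271.8937

1. box [0,57]×[0,75]: [(0, 0) (57, 0) (57, 75) (0, 75)]
2. ⊥bis P3·P0 via (27.155,55.895): [(0, 70.9608) (0, 0) (57, 0) (57, 39.3367)]  |A|=3143.4806
3. ⊥bis P3·P1 via (26.895,46.365): [(30.9265, 53.8026) (0, 70.9608) (0, 0) (1.7631, 0)]  |A|=1144.7147
4. ⊥bis P3·P2 via (16.055,32.985): [(18.9381, 31.6855) (30.9265, 53.8026) (0, 70.9608) (0, 40.2214)]  |A|=735.9236
5. ⊥bis P3·P4 via (14.145,42.87): [(19.9765, 33.6012) (30.9265, 53.8026) (0, 70.9608) (0, 65.3527)]  |A|=462.335
6. ⊥bis P3·P5 via (19.88,27.175): [(19.9765, 33.6012) (30.9265, 53.8026) (0, 70.9608) (0, 65.3527)]  |A|=462.335
7. ⊥bis P3·P6 via (15.47,57.14): [(8.8142, 51.343) (19.9765, 33.6012) (30.9265, 53.8026) (19.1437, 60.3397)]  |A|=296.6487
8. ⊥bis P3·P7 via (25.205,41.78): [(8.8142, 51.343) (16.5946, 38.9765) (24.2393, 41.4656) (30.9265, 53.8026) (19.1437, 60.3397)]  |A|=271.8937
9. ⊥bis P3·P8 via (14.045,34.305): [(8.8142, 51.343) (16.5946, 38.9765) (24.2393, 41.4656) (30.9265, 53.8026) (19.1437, 60.3397)]  |A|=271.8937
10. ⊥bis P3·P9 via (27.665,32.865): [(8.8142, 51.343) (16.5946, 38.9765) (24.2393, 41.4656) (30.9265, 53.8026) (19.1437, 60.3397)]  |A|=271.8937
11. canonical 5-gon: [(8.8142, 51.343) (16.5946, 38.9765) (24.2393, 41.4656) (30.9265, 53.8026) (19.1437, 60.3397)]
12. shoelace: 271.8937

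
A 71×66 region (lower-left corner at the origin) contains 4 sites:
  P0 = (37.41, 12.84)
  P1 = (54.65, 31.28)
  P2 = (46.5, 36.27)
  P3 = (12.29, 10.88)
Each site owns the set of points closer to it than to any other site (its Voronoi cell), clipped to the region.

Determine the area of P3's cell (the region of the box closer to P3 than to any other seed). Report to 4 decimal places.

1. box [0,71]×[0,66]: [(0, 0) (71, 0) (71, 66) (0, 66)]
2. ⊥bis P3·P0 via (24.85,11.86): [(0, 0) (25.7754, 0) (20.6257, 66) (0, 66)]  |A|=1531.2357
3. ⊥bis P3·P1 via (33.47,21.08): [(0, 0) (25.7754, 0) (22.3249, 44.2225) (11.8371, 66) (0, 66)]  |A|=1435.5391
4. ⊥bis P3·P2 via (29.395,23.575): [(0, 63.1813) (0, 0) (25.7754, 0) (23.2946, 31.7946)]  |A|=1145.6495
5. canonical 4-gon: [(0, 63.1813) (0, 0) (25.7754, 0) (23.2946, 31.7946)]
6. shoelace: 1145.6495

Area of P3's cell: 1145.6495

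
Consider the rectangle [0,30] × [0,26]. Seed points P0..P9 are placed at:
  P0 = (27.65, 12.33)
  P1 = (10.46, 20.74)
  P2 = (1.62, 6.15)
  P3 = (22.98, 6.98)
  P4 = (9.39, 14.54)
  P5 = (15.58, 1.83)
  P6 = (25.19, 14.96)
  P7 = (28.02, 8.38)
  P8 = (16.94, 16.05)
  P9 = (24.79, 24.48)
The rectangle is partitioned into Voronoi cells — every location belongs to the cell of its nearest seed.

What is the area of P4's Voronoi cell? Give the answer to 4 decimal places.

1. box [0,30]×[0,26]: [(0, 0) (30, 0) (30, 26) (0, 26)]
2. ⊥bis P4·P0 via (18.52,13.435): [(0, 0) (16.894, 0) (20.0407, 26) (0, 26)]  |A|=480.1512
3. ⊥bis P4·P1 via (9.925,17.64): [(0, 19.3529) (0, 0) (16.894, 0) (18.8427, 16.101)]  |A|=318.3345
4. ⊥bis P4·P2 via (5.505,10.345): [(0, 19.3529) (0, 15.4432) (16.6755, 0) (16.894, 0) (18.8427, 16.101)]  |A|=189.5732
5. ⊥bis P4·P3 via (16.185,10.76): [(0, 19.3529) (0, 15.4432) (12.4013, 3.9583) (18.7555, 15.3808) (18.8427, 16.101)]  |A|=150.9061
6. ⊥bis P4·P5 via (12.485,8.185): [(0, 19.3529) (0, 15.4432) (9.4391, 6.7016) (15.5952, 9.6997) (18.7555, 15.3808) (18.8427, 16.101)]  |A|=138.0218
7. ⊥bis P4·P6 via (17.29,14.75): [(17.2468, 16.3764) (0, 19.3529) (0, 15.4432) (9.4391, 6.7016) (15.5952, 9.6997) (17.3408, 12.8377)]  |A|=134.8125
8. ⊥bis P4·P7 via (18.705,11.46): [(17.2468, 16.3764) (0, 19.3529) (0, 15.4432) (9.4391, 6.7016) (15.5952, 9.6997) (17.3408, 12.8377)]  |A|=134.8125
9. ⊥bis P4·P8 via (13.165,15.295): [(12.7951, 17.1447) (0, 19.3529) (0, 15.4432) (9.4391, 6.7016) (14.4004, 9.1178)]  |A|=110.8184
10. ⊥bis P4·P9 via (17.09,19.51): [(12.7951, 17.1447) (0, 19.3529) (0, 15.4432) (9.4391, 6.7016) (14.4004, 9.1178)]  |A|=110.8184
11. canonical 5-gon: [(12.7951, 17.1447) (0, 19.3529) (0, 15.4432) (9.4391, 6.7016) (14.4004, 9.1178)]
12. shoelace: 110.8184

Area of P4's cell: 110.8184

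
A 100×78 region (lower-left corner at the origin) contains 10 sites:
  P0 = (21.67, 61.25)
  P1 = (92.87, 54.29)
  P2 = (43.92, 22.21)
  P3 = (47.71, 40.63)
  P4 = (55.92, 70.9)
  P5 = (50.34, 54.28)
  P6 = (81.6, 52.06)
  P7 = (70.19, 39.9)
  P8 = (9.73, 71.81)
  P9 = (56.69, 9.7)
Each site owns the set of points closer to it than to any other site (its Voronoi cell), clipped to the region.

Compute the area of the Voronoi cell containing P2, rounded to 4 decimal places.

1. box [0,100]×[0,78]: [(0, 0) (100, 0) (100, 78) (0, 78)]
2. ⊥bis P2·P0 via (32.795,41.73): [(0, 23.0392) (0, 0) (100, 0) (100, 78) (96.4346, 78)]  |A|=5149.9391
3. ⊥bis P2·P1 via (68.395,38.25): [(57.0535, 55.5556) (0, 23.0392) (0, 0) (93.4626, 0)]  |A|=3253.4212
4. ⊥bis P2·P3 via (45.815,31.42): [(77.0881, 24.9854) (22.9571, 36.1231) (0, 23.0392) (0, 0) (93.4626, 0)]  |A|=2537.5927
5. ⊥bis P2·P4 via (49.92,46.555): [(77.0881, 24.9854) (22.9571, 36.1231) (0, 23.0392) (0, 0) (93.4626, 0)]  |A|=2537.5927
6. ⊥bis P2·P5 via (47.13,38.245): [(77.0881, 24.9854) (22.9571, 36.1231) (0, 23.0392) (0, 0) (93.4626, 0)]  |A|=2537.5927
7. ⊥bis P2·P6 via (62.76,37.135): [(71.469, 26.1416) (22.9571, 36.1231) (0, 23.0392) (0, 0) (92.1783, 0)]  |A|=2460.0724
8. ⊥bis P2·P7 via (57.055,31.055): [(58.5775, 28.7941) (22.9571, 36.1231) (0, 23.0392) (0, 0) (77.9672, 0)]  |A|=2114.4391
9. ⊥bis P2·P8 via (26.825,47.01): [(58.5775, 28.7941) (22.9571, 36.1231) (0, 23.0392) (0, 0) (77.9672, 0)]  |A|=2114.4391
10. ⊥bis P2·P9 via (50.305,15.955): [(60.3313, 26.1897) (58.5775, 28.7941) (22.9571, 36.1231) (0, 23.0392) (0, 0) (34.6748, 0)]  |A|=1547.5334
11. canonical 6-gon: [(60.3313, 26.1897) (58.5775, 28.7941) (22.9571, 36.1231) (0, 23.0392) (0, 0) (34.6748, 0)]
12. shoelace: 1547.5334

Area of P2's cell: 1547.5334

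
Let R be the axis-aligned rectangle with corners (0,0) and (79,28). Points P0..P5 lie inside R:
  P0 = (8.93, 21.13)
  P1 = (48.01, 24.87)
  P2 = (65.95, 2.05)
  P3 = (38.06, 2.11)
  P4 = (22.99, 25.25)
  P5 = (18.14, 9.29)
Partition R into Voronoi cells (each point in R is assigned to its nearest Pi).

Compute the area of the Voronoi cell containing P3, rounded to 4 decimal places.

Area of P3's cell: 321.1061

1. box [0,79]×[0,28]: [(0, 0) (79, 0) (79, 28) (0, 28)]
2. ⊥bis P3·P0 via (23.495,11.62): [(15.9079, 0) (79, 0) (79, 28) (34.1901, 28)]  |A|=1510.6284
3. ⊥bis P3·P1 via (43.035,13.49): [(28.7839, 19.7202) (15.9079, 0) (73.8925, 0)]  |A|=571.7333
4. ⊥bis P3·P2 via (52.005,2.08): [(52.0211, 9.5615) (28.7839, 19.7202) (15.9079, 0) (52.0005, 0)]  |A|=467.0727
5. ⊥bis P3·P4 via (30.525,13.68): [(52.0211, 9.5615) (35.3751, 16.8387) (20.6342, 7.2386) (15.9079, 0) (52.0005, 0)]  |A|=414.1965
6. ⊥bis P3·P5 via (28.1,5.7): [(52.0211, 9.5615) (35.3751, 16.8387) (31.1148, 14.0641) (26.0455, 0) (52.0005, 0)]  |A|=321.1061
7. canonical 5-gon: [(52.0211, 9.5615) (35.3751, 16.8387) (31.1148, 14.0641) (26.0455, 0) (52.0005, 0)]
8. shoelace: 321.1061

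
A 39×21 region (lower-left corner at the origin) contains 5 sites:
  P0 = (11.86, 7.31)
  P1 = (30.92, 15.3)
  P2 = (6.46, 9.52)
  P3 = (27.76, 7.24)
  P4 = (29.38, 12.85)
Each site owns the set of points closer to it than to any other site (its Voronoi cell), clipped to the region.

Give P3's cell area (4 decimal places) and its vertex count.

Area of P3's cell: 188.1912 (4 vertices)

1. box [0,39]×[0,21]: [(0, 0) (39, 0) (39, 21) (0, 21)]
2. ⊥bis P3·P0 via (19.81,7.275): [(19.778, 0) (39, 0) (39, 21) (19.8704, 21)]  |A|=402.6918
3. ⊥bis P3·P1 via (29.34,11.27): [(19.844, 14.993) (19.778, 0) (39, 0) (39, 7.4827)]  |A|=215.7674
4. ⊥bis P3·P2 via (17.11,8.38): [(19.844, 14.993) (19.778, 0) (39, 0) (39, 7.4827)]  |A|=215.7674
5. ⊥bis P3·P4 via (28.57,10.045): [(19.8333, 12.5679) (19.778, 0) (39, 0) (39, 7.0331)]  |A|=188.1912
6. canonical 4-gon: [(19.8333, 12.5679) (19.778, 0) (39, 0) (39, 7.0331)]
7. shoelace: 188.1912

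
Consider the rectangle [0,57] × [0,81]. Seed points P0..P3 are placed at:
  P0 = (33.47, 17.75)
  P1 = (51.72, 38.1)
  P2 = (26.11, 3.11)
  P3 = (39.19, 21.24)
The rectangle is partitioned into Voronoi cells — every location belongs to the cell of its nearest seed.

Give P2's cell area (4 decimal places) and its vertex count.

Area of P2's cell: 641.1292 (4 vertices)

1. box [0,57]×[0,81]: [(0, 0) (57, 0) (57, 81) (0, 81)]
2. ⊥bis P2·P0 via (29.79,10.43): [(0, 25.4064) (0, 0) (50.5366, 0)]  |A|=641.9768
3. ⊥bis P2·P1 via (38.915,20.605): [(0, 25.4064) (0, 0) (50.5366, 0)]  |A|=641.9768
4. ⊥bis P2·P3 via (32.65,12.175): [(47.2017, 1.6766) (0, 25.4064) (0, 0) (49.5256, 0)]  |A|=641.1292
5. canonical 4-gon: [(47.2017, 1.6766) (0, 25.4064) (0, 0) (49.5256, 0)]
6. shoelace: 641.1292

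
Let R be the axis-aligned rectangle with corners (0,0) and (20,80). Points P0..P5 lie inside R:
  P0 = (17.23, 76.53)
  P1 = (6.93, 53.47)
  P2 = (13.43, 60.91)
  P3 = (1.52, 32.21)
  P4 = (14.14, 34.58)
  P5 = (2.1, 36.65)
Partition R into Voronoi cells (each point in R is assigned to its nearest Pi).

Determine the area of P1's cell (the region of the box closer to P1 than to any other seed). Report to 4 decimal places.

1. box [0,20]×[0,80]: [(0, 0) (20, 0) (20, 80) (0, 80)]
2. ⊥bis P1·P0 via (12.08,65): [(0, 70.3957) (0, 0) (20, 0) (20, 61.4624)]  |A|=1318.5811
3. ⊥bis P1·P2 via (10.18,57.19): [(0, 66.0838) (0, 0) (20, 0) (20, 48.6107)]  |A|=1146.9452
4. ⊥bis P1·P3 via (4.225,42.84): [(0, 66.0838) (0, 43.9151) (20, 38.8258) (20, 48.6107)]  |A|=319.5363
5. ⊥bis P1·P4 via (10.535,44.025): [(0, 66.0838) (0, 43.9151) (6.1482, 42.3506) (20, 47.6376) (20, 48.6107)]  |A|=258.5059
6. ⊥bis P1·P5 via (4.515,45.06): [(0, 66.0838) (0, 46.3565) (9.4978, 43.6291) (20, 47.6376) (20, 48.6107)]  |A|=240.3614
7. canonical 5-gon: [(0, 66.0838) (0, 46.3565) (9.4978, 43.6291) (20, 47.6376) (20, 48.6107)]
8. shoelace: 240.3614

Area of P1's cell: 240.3614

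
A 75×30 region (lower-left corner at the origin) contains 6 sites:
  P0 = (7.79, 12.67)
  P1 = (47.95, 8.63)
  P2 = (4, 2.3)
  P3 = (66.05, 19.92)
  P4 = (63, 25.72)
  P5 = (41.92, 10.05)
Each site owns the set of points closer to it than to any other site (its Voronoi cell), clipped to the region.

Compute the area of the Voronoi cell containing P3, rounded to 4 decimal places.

Area of P3's cell: 366.1116

1. box [0,75]×[0,30]: [(0, 0) (75, 0) (75, 30) (0, 30)]
2. ⊥bis P3·P0 via (36.92,16.295): [(38.9478, 0) (75, 0) (75, 30) (35.2145, 30)]  |A|=1137.5654
3. ⊥bis P3·P1 via (57,14.275): [(65.9041, 0) (75, 0) (75, 30) (47.1914, 30)]  |A|=553.5667
4. ⊥bis P3·P2 via (35.025,11.11): [(65.9041, 0) (75, 0) (75, 30) (47.1914, 30)]  |A|=553.5667
5. ⊥bis P3·P4 via (64.525,22.82): [(54.8451, 17.7297) (65.9041, 0) (75, 0) (75, 28.3284)]  |A|=366.1116
6. ⊥bis P3·P5 via (53.985,14.985): [(54.8451, 17.7297) (65.9041, 0) (75, 0) (75, 28.3284)]  |A|=366.1116
7. canonical 4-gon: [(54.8451, 17.7297) (65.9041, 0) (75, 0) (75, 28.3284)]
8. shoelace: 366.1116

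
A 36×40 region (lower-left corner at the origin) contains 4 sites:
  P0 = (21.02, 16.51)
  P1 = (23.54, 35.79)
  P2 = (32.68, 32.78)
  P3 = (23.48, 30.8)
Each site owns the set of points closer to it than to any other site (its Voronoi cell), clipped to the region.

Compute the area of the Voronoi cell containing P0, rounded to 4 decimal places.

Area of P0's cell: 868.5136

1. box [0,36]×[0,40]: [(0, 0) (36, 0) (36, 40) (0, 40)]
2. ⊥bis P0·P1 via (22.28,26.15): [(0, 29.0621) (0, 0) (36, 0) (36, 24.3567)]  |A|=961.5391
3. ⊥bis P0·P2 via (26.85,24.645): [(25.3009, 25.7551) (0, 29.0621) (0, 0) (36, 0) (36, 18.0876)]  |A|=928.0022
4. ⊥bis P0·P3 via (22.25,23.655): [(30.1225, 22.2998) (0, 27.4853) (0, 0) (36, 0) (36, 18.0876)]  |A|=868.5136
5. canonical 5-gon: [(30.1225, 22.2998) (0, 27.4853) (0, 0) (36, 0) (36, 18.0876)]
6. shoelace: 868.5136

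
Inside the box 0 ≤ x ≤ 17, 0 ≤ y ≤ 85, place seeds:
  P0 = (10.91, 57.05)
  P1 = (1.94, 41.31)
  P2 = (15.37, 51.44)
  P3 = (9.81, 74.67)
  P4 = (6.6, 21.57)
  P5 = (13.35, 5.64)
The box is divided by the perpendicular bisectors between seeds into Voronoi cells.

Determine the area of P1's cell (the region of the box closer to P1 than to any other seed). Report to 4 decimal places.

Area of P1's cell: 223.8228

1. box [0,17]×[0,85]: [(0, 0) (17, 0) (17, 85) (0, 85)]
2. ⊥bis P1·P0 via (6.425,49.18): [(0, 52.8415) (0, 0) (17, 0) (17, 43.1535)]  |A|=815.9573
3. ⊥bis P1·P2 via (8.655,46.375): [(6.6254, 49.0658) (0, 52.8415) (0, 0) (17, 0) (17, 35.3115)]  |A|=775.2785
4. ⊥bis P1·P3 via (5.875,57.99): [(6.6254, 49.0658) (0, 52.8415) (0, 0) (17, 0) (17, 35.3115)]  |A|=775.2785
5. ⊥bis P1·P4 via (4.27,31.44): [(6.6254, 49.0658) (0, 52.8415) (0, 30.432) (17, 34.4452) (17, 35.3115)]  |A|=223.8228
6. ⊥bis P1·P5 via (7.645,23.475): [(6.6254, 49.0658) (0, 52.8415) (0, 30.432) (17, 34.4452) (17, 35.3115)]  |A|=223.8228
7. canonical 5-gon: [(6.6254, 49.0658) (0, 52.8415) (0, 30.432) (17, 34.4452) (17, 35.3115)]
8. shoelace: 223.8228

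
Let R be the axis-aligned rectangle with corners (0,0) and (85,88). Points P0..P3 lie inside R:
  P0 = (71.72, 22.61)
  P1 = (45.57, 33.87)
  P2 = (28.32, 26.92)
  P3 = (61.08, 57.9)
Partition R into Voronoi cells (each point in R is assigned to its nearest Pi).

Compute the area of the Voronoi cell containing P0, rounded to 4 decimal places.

1. box [0,85]×[0,88]: [(0, 0) (85, 0) (85, 88) (0, 88)]
2. ⊥bis P0·P1 via (58.645,28.24): [(46.4851, 0) (85, 0) (85, 88) (84.3772, 88)]  |A|=1722.0595
3. ⊥bis P0·P2 via (50.02,24.765): [(47.883, 3.2466) (47.5606, 0) (85, 0) (85, 88) (84.3772, 88)]  |A|=1720.3136
4. ⊥bis P0·P3 via (66.4,40.255): [(63.4334, 39.3606) (47.883, 3.2466) (47.5606, 0) (85, 0) (85, 45.8629)]  |A|=1250.792
5. canonical 5-gon: [(63.4334, 39.3606) (47.883, 3.2466) (47.5606, 0) (85, 0) (85, 45.8629)]
6. shoelace: 1250.792

Area of P0's cell: 1250.7920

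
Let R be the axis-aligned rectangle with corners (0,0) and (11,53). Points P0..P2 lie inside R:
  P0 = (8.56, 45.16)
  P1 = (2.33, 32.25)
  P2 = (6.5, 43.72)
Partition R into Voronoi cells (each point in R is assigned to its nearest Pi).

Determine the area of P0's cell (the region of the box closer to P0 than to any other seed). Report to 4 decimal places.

1. box [0,11]×[0,53]: [(0, 0) (11, 0) (11, 53) (0, 53)]
2. ⊥bis P0·P1 via (5.445,38.705): [(0, 41.3326) (11, 36.0243) (11, 53) (0, 53)]  |A|=157.537
3. ⊥bis P0·P2 via (7.53,44.44): [(11, 39.476) (11, 53) (1.5463, 53)]  |A|=63.926
4. canonical 3-gon: [(11, 39.476) (11, 53) (1.5463, 53)]
5. shoelace: 63.926

Area of P0's cell: 63.9260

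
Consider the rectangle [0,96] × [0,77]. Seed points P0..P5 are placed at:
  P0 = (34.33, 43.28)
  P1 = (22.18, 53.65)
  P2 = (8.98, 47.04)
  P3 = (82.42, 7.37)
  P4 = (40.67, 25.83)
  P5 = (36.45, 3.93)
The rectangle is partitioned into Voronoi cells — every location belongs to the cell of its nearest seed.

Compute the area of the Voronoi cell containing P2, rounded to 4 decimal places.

Area of P2's cell: 860.7227

1. box [0,96]×[0,77]: [(0, 0) (96, 0) (96, 77) (0, 77)]
2. ⊥bis P2·P0 via (21.655,45.16): [(0, 0) (14.9567, 0) (26.3776, 77) (0, 77)]  |A|=1591.3718
3. ⊥bis P2·P1 via (15.58,50.345): [(0, 0) (14.9567, 0) (20.8601, 39.8008) (2.2323, 77) (0, 77)]  |A|=1142.2783
4. ⊥bis P2·P3 via (45.7,27.205): [(0, 0) (14.9567, 0) (20.8601, 39.8008) (2.2323, 77) (0, 77)]  |A|=1142.2783
5. ⊥bis P2·P4 via (24.825,36.435): [(0, 0) (0.4392, 0) (19.0899, 27.8662) (20.8601, 39.8008) (2.2323, 77) (0, 77)]  |A|=940.0043
6. ⊥bis P2·P5 via (22.715,25.485): [(0, 11.0108) (13.6154, 19.6867) (19.0899, 27.8662) (20.8601, 39.8008) (2.2323, 77) (0, 77)]  |A|=860.7227
7. canonical 6-gon: [(0, 11.0108) (13.6154, 19.6867) (19.0899, 27.8662) (20.8601, 39.8008) (2.2323, 77) (0, 77)]
8. shoelace: 860.7227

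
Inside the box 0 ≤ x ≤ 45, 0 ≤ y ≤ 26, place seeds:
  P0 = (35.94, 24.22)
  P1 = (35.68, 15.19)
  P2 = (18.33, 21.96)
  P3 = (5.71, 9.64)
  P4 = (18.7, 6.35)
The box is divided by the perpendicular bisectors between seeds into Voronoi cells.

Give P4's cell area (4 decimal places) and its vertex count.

Area of P4's cell: 242.9034 (4 vertices)

1. box [0,45]×[0,26]: [(0, 0) (45, 0) (45, 26) (0, 26)]
2. ⊥bis P4·P0 via (27.32,15.285): [(0, 0) (43.1636, 0) (16.2134, 26) (0, 26)]  |A|=771.901
3. ⊥bis P4·P1 via (27.19,10.77): [(0, 0) (32.797, 0) (22.3364, 20.0929) (16.2134, 26) (0, 26)]  |A|=667.7536
4. ⊥bis P4·P2 via (18.515,14.155): [(0, 13.7161) (0, 0) (32.797, 0) (25.3435, 14.3169)]  |A|=408.5822
5. ⊥bis P4·P3 via (12.205,7.995): [(13.7365, 14.0417) (10.1801, 0) (32.797, 0) (25.3435, 14.3169)]  |A|=242.9034
6. canonical 4-gon: [(13.7365, 14.0417) (10.1801, 0) (32.797, 0) (25.3435, 14.3169)]
7. shoelace: 242.9034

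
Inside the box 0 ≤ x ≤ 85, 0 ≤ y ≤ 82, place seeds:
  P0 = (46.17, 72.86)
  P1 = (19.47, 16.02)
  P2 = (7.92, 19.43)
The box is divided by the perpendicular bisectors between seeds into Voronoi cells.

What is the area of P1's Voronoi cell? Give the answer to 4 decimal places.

Area of P1's cell: 2496.3741

1. box [0,85]×[0,82]: [(0, 0) (85, 0) (85, 82) (0, 82)]
2. ⊥bis P1·P0 via (32.82,44.44): [(0, 59.8569) (0, 0) (85, 0) (85, 19.929)]  |A|=3390.8982
3. ⊥bis P1·P2 via (13.695,17.725): [(22.951, 49.0759) (8.4619, 0) (85, 0) (85, 19.929)]  |A|=2496.3741
4. canonical 4-gon: [(22.951, 49.0759) (8.4619, 0) (85, 0) (85, 19.929)]
5. shoelace: 2496.3741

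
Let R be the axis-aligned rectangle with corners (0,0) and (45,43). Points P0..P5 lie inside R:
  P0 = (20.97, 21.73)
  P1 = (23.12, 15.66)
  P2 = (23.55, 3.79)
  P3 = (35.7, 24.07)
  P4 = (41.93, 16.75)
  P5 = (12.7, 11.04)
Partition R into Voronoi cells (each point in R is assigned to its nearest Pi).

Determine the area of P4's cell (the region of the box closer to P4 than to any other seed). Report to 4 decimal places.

Area of P4's cell: 213.6671

1. box [0,45]×[0,43]: [(0, 0) (45, 0) (45, 43) (0, 43)]
2. ⊥bis P4·P0 via (31.45,19.24): [(26.8787, 0) (45, 0) (45, 43) (37.0953, 43)]  |A|=559.5605
3. ⊥bis P4·P1 via (32.525,16.205): [(32.1728, 22.2823) (33.464, 0) (45, 0) (45, 43) (37.0953, 43)]  |A|=486.1918
4. ⊥bis P4·P2 via (32.74,10.27): [(32.1728, 22.2823) (32.8805, 10.0708) (39.9815, 0) (45, 0) (45, 43) (37.0953, 43)]  |A|=453.3737
5. ⊥bis P4·P3 via (38.815,20.41): [(32.5884, 15.1106) (32.8805, 10.0708) (39.9815, 0) (45, 0) (45, 25.674)]  |A|=213.6671
6. ⊥bis P4·P5 via (27.315,13.895): [(32.5884, 15.1106) (32.8805, 10.0708) (39.9815, 0) (45, 0) (45, 25.674)]  |A|=213.6671
7. canonical 5-gon: [(32.5884, 15.1106) (32.8805, 10.0708) (39.9815, 0) (45, 0) (45, 25.674)]
8. shoelace: 213.6671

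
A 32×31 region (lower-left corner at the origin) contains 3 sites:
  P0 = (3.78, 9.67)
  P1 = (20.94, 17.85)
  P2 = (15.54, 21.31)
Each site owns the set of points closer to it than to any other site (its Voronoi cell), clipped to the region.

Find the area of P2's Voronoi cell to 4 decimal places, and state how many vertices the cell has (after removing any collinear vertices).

1. box [0,32]×[0,31]: [(0, 0) (32, 0) (32, 31) (0, 31)]
2. ⊥bis P2·P0 via (9.66,15.49): [(0, 25.2496) (24.9919, 0) (32, 0) (32, 31) (0, 31)]  |A|=676.4819
3. ⊥bis P2·P1 via (18.24,19.58): [(0, 25.2496) (13.2776, 11.8351) (25.5573, 31) (0, 31)]  |A|=283.0763
4. canonical 4-gon: [(0, 25.2496) (13.2776, 11.8351) (25.5573, 31) (0, 31)]
5. shoelace: 283.0763

Area of P2's cell: 283.0763 (4 vertices)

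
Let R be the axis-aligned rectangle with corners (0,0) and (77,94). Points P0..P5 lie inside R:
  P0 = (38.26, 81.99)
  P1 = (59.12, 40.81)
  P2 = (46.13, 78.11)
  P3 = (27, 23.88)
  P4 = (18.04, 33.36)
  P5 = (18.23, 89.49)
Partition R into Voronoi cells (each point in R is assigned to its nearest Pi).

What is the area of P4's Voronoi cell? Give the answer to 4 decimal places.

Area of P4's cell: 1280.4081

1. box [0,77]×[0,94]: [(0, 0) (77, 0) (77, 94) (0, 94)]
2. ⊥bis P4·P0 via (28.15,57.675): [(0, 69.3796) (0, 0) (77, 0) (77, 37.3635)]  |A|=4109.609
3. ⊥bis P4·P1 via (38.58,37.085): [(35.392, 54.6638) (0, 69.3796) (0, 0) (45.3055, 0)]  |A|=2466.0272
4. ⊥bis P4·P2 via (32.085,55.735): [(35.5976, 53.5301) (30.6512, 56.635) (0, 69.3796) (0, 0) (45.3055, 0)]  |A|=2463.5424
5. ⊥bis P4·P3 via (22.52,28.62): [(37.5405, 42.8166) (35.5976, 53.5301) (30.6512, 56.635) (0, 69.3796) (0, 7.3353)]  |A|=1355.9429
6. ⊥bis P4·P5 via (18.135,61.425): [(37.5405, 42.8166) (35.5976, 53.5301) (30.6512, 56.635) (19.1393, 61.4216) (0, 61.4864) (0, 7.3353)]  |A|=1280.4081
7. canonical 6-gon: [(37.5405, 42.8166) (35.5976, 53.5301) (30.6512, 56.635) (19.1393, 61.4216) (0, 61.4864) (0, 7.3353)]
8. shoelace: 1280.4081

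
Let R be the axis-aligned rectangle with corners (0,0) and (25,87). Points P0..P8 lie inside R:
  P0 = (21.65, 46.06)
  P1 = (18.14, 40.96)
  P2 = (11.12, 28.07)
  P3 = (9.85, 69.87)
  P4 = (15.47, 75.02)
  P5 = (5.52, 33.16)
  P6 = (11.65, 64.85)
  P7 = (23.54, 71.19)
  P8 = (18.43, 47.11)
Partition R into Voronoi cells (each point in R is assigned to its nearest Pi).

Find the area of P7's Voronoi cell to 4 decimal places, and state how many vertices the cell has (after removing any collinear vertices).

Area of P7's cell: 111.8875 (5 vertices)

1. box [0,25]×[0,87]: [(0, 0) (25, 0) (25, 87) (0, 87)]
2. ⊥bis P7·P0 via (22.595,58.625): [(0, 60.3243) (25, 58.4441) (25, 87) (0, 87)]  |A|=690.3942
3. ⊥bis P7·P1 via (20.84,56.075): [(0, 60.3243) (25, 58.4441) (25, 87) (0, 87)]  |A|=690.3942
4. ⊥bis P7·P2 via (17.33,49.63): [(0, 60.3243) (25, 58.4441) (25, 87) (0, 87)]  |A|=690.3942
5. ⊥bis P7·P3 via (16.695,70.53): [(17.8082, 58.985) (25, 58.4441) (25, 87) (15.107, 87)]  |A|=241.2613
6. ⊥bis P7·P4 via (19.505,73.105): [(16.9631, 67.7492) (17.8082, 58.985) (25, 58.4441) (25, 84.6832)]  |A|=136.7267
7. ⊥bis P7·P5 via (14.53,52.175): [(16.9631, 67.7492) (17.8082, 58.985) (25, 58.4441) (25, 84.6832)]  |A|=136.7267
8. ⊥bis P7·P6 via (17.595,68.02): [(17.3287, 68.5194) (22.605, 58.6242) (25, 58.4441) (25, 84.6832)]  |A|=112.0183
9. ⊥bis P7·P8 via (20.985,59.15): [(17.3287, 68.5194) (22.4956, 58.8294) (23.9333, 58.5244) (25, 58.4441) (25, 84.6832)]  |A|=111.8875
10. canonical 5-gon: [(17.3287, 68.5194) (22.4956, 58.8294) (23.9333, 58.5244) (25, 58.4441) (25, 84.6832)]
11. shoelace: 111.8875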